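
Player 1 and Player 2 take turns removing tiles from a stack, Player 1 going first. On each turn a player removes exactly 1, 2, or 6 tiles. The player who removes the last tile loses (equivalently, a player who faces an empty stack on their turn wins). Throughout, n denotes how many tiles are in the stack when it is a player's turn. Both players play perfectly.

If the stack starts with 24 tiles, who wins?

Classify positions by backward induction: terminal positions (no move available) are W. From any other position, the mover wins iff some move reaches an L.
n=0: no move; the opponent has just taken the last tile and therefore loses → W
n=1: the only move is to 0(W), a W ⇒ L
n=2: can move to 1, which is L ⇒ W
n=3: can move to 1, which is L ⇒ W
n=4: moves to 3(W), 2(W); every one is W ⇒ L
n=5: can move to 4, which is L ⇒ W
n=6: can move to 4, which is L ⇒ W
n=7: can move to 1, which is L ⇒ W
n=8: moves to 7(W), 6(W), 2(W); every one is W ⇒ L
n=9: can move to 8, which is L ⇒ W
n=10: can move to 8, which is L ⇒ W
n=11: moves to 10(W), 9(W), 5(W); every one is W ⇒ L
n=12: can move to 11, which is L ⇒ W
n=13: can move to 11, which is L ⇒ W
n=14: can move to 8, which is L ⇒ W
n=15: moves to 14(W), 13(W), 9(W); every one is W ⇒ L
n=16: can move to 15, which is L ⇒ W
n=17: can move to 15, which is L ⇒ W
n=18: moves to 17(W), 16(W), 12(W); every one is W ⇒ L
n=19: can move to 18, which is L ⇒ W
n=20: can move to 18, which is L ⇒ W
n=21: can move to 15, which is L ⇒ W
n=22: moves to 21(W), 20(W), 16(W); every one is W ⇒ L
n=23: can move to 22, which is L ⇒ W
n=24: can move to 22, which is L ⇒ W
From 24 Player 1 can remove 2, leaving 22, reaching an L position.

Player 1 wins.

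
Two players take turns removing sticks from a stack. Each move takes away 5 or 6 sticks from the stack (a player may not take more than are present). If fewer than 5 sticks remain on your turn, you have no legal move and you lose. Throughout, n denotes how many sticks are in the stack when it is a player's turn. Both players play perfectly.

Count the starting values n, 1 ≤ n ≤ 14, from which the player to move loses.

Compute win/loss labels from the base case upward. A position with no move is L. Any other position is W if it can reach an L in one move, else L.
n=0: no move → L
n=1: no move → L
n=2: no move → L
n=3: no move → L
n=4: no move → L
n=5: can move to 0, which is L ⇒ W
n=6: can move to 1, which is L ⇒ W
n=7: can move to 2, which is L ⇒ W
n=8: can move to 3, which is L ⇒ W
n=9: can move to 4, which is L ⇒ W
n=10: can move to 4, which is L ⇒ W
n=11: moves to 6(W), 5(W); every one is W ⇒ L
n=12: moves to 7(W), 6(W); every one is W ⇒ L
n=13: moves to 8(W), 7(W); every one is W ⇒ L
n=14: moves to 9(W), 8(W); every one is W ⇒ L
L entries with 1 ≤ n ≤ 14 (n=0 is outside the asked range and is not counted): n = 1, 2, 3, 4, 11, 12, 13, 14; that makes 8.

8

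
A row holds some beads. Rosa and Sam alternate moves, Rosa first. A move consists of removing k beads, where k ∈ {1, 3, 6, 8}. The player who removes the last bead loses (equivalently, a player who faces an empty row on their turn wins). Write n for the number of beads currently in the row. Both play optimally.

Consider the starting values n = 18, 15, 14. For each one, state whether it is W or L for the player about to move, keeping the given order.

Use the standard recursion: the mover wins at a terminal position; elsewhere, the mover wins exactly when some move hands the opponent an L position.
n=0: no move; the opponent has just taken the last bead and therefore loses → W
n=1: only reaches 0(W), which is W → L
n=2: reaches L-position 1 → W
n=3: only reaches 2(W), 0(W), all W → L
n=4: reaches L-position 3 → W
n=5: only reaches 4(W), 2(W), all W → L
n=6: reaches L-position 5 → W
n=7: reaches L-position 1 → W
n=8: reaches L-position 5 → W
n=9: reaches L-position 3 → W
n=10: only reaches 9(W), 7(W), 4(W), 2(W), all W → L
n=11: reaches L-position 10 → W
n=12: only reaches 11(W), 9(W), 6(W), 4(W), all W → L
n=13: reaches L-position 12 → W
n=14: only reaches 13(W), 11(W), 8(W), 6(W), all W → L
n=15: reaches L-position 14 → W
n=16: reaches L-position 10 → W
n=17: reaches L-position 14 → W
n=18: reaches L-position 12 → W

18: W, 15: W, 14: L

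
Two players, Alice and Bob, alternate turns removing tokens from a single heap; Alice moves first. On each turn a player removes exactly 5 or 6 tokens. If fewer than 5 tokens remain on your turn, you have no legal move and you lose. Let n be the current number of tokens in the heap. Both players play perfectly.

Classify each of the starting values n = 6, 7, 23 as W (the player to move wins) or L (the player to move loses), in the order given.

6: W, 7: W, 23: L

Label each position W (a win for the player to move) or L (a loss). A position with no legal move is L; any other position is W exactly when some move reaches an L, and L when every move reaches a W.
n=0: no move → L
n=1: no move → L
n=2: no move → L
n=3: no move → L
n=4: no move → L
n=5: reaches L-position 0 → W
n=6: reaches L-position 1 → W
n=7: reaches L-position 2 → W
n=8: reaches L-position 3 → W
n=9: reaches L-position 4 → W
n=10: reaches L-position 4 → W
n=11: only reaches 6(W), 5(W), all W → L
n=12: only reaches 7(W), 6(W), all W → L
n=13: only reaches 8(W), 7(W), all W → L
n=14: only reaches 9(W), 8(W), all W → L
n=15: only reaches 10(W), 9(W), all W → L
n=16: reaches L-position 11 → W
n=17: reaches L-position 12 → W
n=18: reaches L-position 13 → W
n=19: reaches L-position 14 → W
n=20: reaches L-position 15 → W
n=21: reaches L-position 15 → W
n=22: only reaches 17(W), 16(W), all W → L
n=23: only reaches 18(W), 17(W), all W → L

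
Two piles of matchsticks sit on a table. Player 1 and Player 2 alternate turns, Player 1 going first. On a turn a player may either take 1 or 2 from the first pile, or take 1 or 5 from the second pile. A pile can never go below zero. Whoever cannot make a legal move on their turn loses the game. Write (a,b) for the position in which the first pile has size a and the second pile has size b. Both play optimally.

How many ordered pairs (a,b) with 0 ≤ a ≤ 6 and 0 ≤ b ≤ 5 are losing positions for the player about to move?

15

Label each position W (a win for the player to move) or L (a loss). A position with no legal move is L; any other position is W exactly when some move reaches an L, and L when every move reaches a W.
Every move lowers a or b (never raises either), so fill the grid row by row in increasing a, and left to right within a row: each cell's successors are then already labelled.
      b=0  b=1  b=2  b=3  b=4  b=5
a=0:    L    W    L    W    L    W
a=1:    W    L    W    L    W    L
a=2:    W    W    W    W    W    W
a=3:    L    W    L    W    L    W
a=4:    W    L    W    L    W    L
a=5:    W    W    W    W    W    W
a=6:    L    W    L    W    L    W
Cells with no legal move (terminal, hence L): (0,0).
The remaining L cells, each justified by listing all of its moves:
(0,2): only reaches (0,1)(W), which is W → L
(0,4): only reaches (0,3)(W), which is W → L
(1,1): only reaches (0,1)(W), (1,0)(W), all W → L
(1,3): only reaches (0,3)(W), (1,2)(W), all W → L
(1,5): only reaches (0,5)(W), (1,4)(W), (1,0)(W), all W → L
(3,0): only reaches (2,0)(W), (1,0)(W), all W → L
(3,2): only reaches (2,2)(W), (1,2)(W), (3,1)(W), all W → L
(3,4): only reaches (2,4)(W), (1,4)(W), (3,3)(W), all W → L
(4,1): only reaches (3,1)(W), (2,1)(W), (4,0)(W), all W → L
(4,3): only reaches (3,3)(W), (2,3)(W), (4,2)(W), all W → L
(4,5): only reaches (3,5)(W), (2,5)(W), (4,4)(W), (4,0)(W), all W → L
(6,0): only reaches (5,0)(W), (4,0)(W), all W → L
(6,2): only reaches (5,2)(W), (4,2)(W), (6,1)(W), all W → L
(6,4): only reaches (5,4)(W), (4,4)(W), (6,3)(W), all W → L
Every other cell has at least one move into one of the L cells above, so it is W.
L cells per row: a=0: 3, a=1: 3, a=2: 0, a=3: 3, a=4: 3, a=5: 0, a=6: 3; total 15.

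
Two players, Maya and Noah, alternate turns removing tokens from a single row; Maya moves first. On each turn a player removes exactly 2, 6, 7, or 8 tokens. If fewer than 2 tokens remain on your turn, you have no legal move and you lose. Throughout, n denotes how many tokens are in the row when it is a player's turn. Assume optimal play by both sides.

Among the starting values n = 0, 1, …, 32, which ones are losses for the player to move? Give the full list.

0, 1, 4, 5, 14, 15, 18, 19, 28, 29, 32

Classify positions by backward induction: terminal positions (no move available) are L. From any other position, the mover wins iff some move reaches an L.
n=0: no move → L
n=1: no move → L
n=2: can move to 0, which is L ⇒ W
n=3: can move to 1, which is L ⇒ W
n=4: the only move is to 2(W), a W ⇒ L
n=5: the only move is to 3(W), a W ⇒ L
n=6: can move to 4, which is L ⇒ W
n=7: can move to 5, which is L ⇒ W
n=8: can move to 1, which is L ⇒ W
n=9: can move to 1, which is L ⇒ W
n=10: can move to 4, which is L ⇒ W
n=11: can move to 5, which is L ⇒ W
n=12: can move to 5, which is L ⇒ W
n=13: can move to 5, which is L ⇒ W
n=14: moves to 12(W), 8(W), 7(W), 6(W); every one is W ⇒ L
n=15: moves to 13(W), 9(W), 8(W), 7(W); every one is W ⇒ L
n=16: can move to 14, which is L ⇒ W
n=17: can move to 15, which is L ⇒ W
n=18: moves to 16(W), 12(W), 11(W), 10(W); every one is W ⇒ L
n=19: moves to 17(W), 13(W), 12(W), 11(W); every one is W ⇒ L
n=20: can move to 18, which is L ⇒ W
n=21: can move to 19, which is L ⇒ W
n=22: can move to 15, which is L ⇒ W
n=23: can move to 15, which is L ⇒ W
n=24: can move to 18, which is L ⇒ W
n=25: can move to 19, which is L ⇒ W
n=26: can move to 19, which is L ⇒ W
n=27: can move to 19, which is L ⇒ W
n=28: moves to 26(W), 22(W), 21(W), 20(W); every one is W ⇒ L
n=29: moves to 27(W), 23(W), 22(W), 21(W); every one is W ⇒ L
n=30: can move to 28, which is L ⇒ W
n=31: can move to 29, which is L ⇒ W
n=32: moves to 30(W), 26(W), 25(W), 24(W); every one is W ⇒ L
The losing starting values of n are exactly the entries labelled L in this table (11 of them).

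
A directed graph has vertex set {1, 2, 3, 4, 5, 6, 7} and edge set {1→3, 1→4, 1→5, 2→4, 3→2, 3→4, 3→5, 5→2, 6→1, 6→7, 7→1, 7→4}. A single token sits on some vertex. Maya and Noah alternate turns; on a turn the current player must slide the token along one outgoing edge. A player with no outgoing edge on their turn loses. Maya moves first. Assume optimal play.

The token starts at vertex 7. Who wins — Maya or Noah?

Maya wins.

Work bottom-up. With no move the player to move loses. Otherwise the position is W if at least one move leads to an L position for the opponent, and L if every move leads to a W.
Every edge goes from a vertex to one that appears earlier in the order 4, 2, 5, 3, 1, 7, 6, so processing vertices in that order labels each vertex after all of its successors.
4: no outgoing edge → L
2: reaches L-position 4 → W
5: only reaches 2(W), which is W → L
3: reaches L-position 5 → W
1: reaches L-position 5 → W
7: reaches L-position 4 → W
6: only reaches 7(W), 1(W), all W → L
The starting position 7 is W: Maya should move to 4, handing over an L position.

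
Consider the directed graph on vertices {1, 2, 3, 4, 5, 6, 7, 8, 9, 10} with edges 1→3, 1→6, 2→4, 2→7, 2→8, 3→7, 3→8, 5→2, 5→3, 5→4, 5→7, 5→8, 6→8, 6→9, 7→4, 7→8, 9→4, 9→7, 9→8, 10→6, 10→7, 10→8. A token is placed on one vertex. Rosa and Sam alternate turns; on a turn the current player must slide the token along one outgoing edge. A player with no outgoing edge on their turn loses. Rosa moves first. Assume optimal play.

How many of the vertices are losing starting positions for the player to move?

Positions with no move are L. A position that does have a move is losing for the player to move precisely when every available move leads to a winning position for the opponent. Fill in the labels:
Every edge goes from a vertex to one that appears earlier in the order 8, 4, 7, 9, 3, 6, 10, 2, 5, 1, so processing vertices in that order labels each vertex after all of its successors.
8: no outgoing edge → L
4: no outgoing edge → L
7: →4(L), so W
9: →4(L), so W
3: →8(L), so W
6: →8(L), so W
10: →8(L), so W
2: →4(L), so W
5: →4(L), so W
1: →6(W), 3(W) — all W, so L
The L vertices are 1, 4, 8; that is 3 in all.

3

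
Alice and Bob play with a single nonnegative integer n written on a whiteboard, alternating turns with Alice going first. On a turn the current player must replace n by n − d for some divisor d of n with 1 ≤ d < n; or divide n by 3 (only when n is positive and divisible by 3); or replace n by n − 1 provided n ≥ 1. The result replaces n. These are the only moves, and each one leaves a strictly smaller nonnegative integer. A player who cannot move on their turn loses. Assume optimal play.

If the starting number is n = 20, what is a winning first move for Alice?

Label each position W (a win for the player to move) or L (a loss). A position with no legal move is L; any other position is W exactly when some move reaches an L, and L when every move reaches a W.
n=0: no move → L
n=1: reaches L-position 0 → W
n=2: only reaches 1(W), which is W → L
n=3: reaches L-position 2 → W
n=4: reaches L-position 2 → W
n=5: only reaches 4(W), which is W → L
n=6: reaches L-position 2 → W
n=7: only reaches 6(W), which is W → L
n=8: reaches L-position 7 → W
n=9: only reaches 3(W), 6(W), 8(W), all W → L
n=10: reaches L-position 5 → W
n=11: only reaches 10(W), which is W → L
n=12: reaches L-position 9 → W
n=13: only reaches 12(W), which is W → L
n=14: reaches L-position 7 → W
n=15: reaches L-position 5 → W
n=16: only reaches 8(W), 12(W), 14(W), 15(W), all W → L
n=17: reaches L-position 16 → W
n=18: reaches L-position 9 → W
n=19: only reaches 18(W), which is W → L
n=20: reaches L-position 16 → W
From 20, the L positions reachable in one move are: 16, 19. Any move reaching one of these is winning.

Move to 16.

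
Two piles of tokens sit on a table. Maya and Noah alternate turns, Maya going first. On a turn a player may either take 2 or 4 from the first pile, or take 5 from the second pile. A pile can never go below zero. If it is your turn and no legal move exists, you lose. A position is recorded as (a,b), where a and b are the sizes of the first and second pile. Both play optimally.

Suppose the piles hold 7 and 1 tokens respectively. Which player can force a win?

Classify positions by backward induction: terminal positions (no move available) are L. From any other position, the mover wins iff some move reaches an L.
No move ever increases a pile, so every position that can arise here has a ≤ 7 and b ≤ 1; it is enough to label the cells with 0 ≤ a ≤ 7 and 0 ≤ b ≤ 1.
Every move lowers a or b (never raises either), so fill the grid row by row in increasing a, and left to right within a row: each cell's successors are then already labelled.
      b=0  b=1
a=0:    L    L
a=1:    L    L
a=2:    W    W
a=3:    W    W
a=4:    W    W
a=5:    W    W
a=6:    L    L
a=7:    L    L
Cells with no legal move (terminal, hence L): (0,0), (0,1), (1,0), (1,1).
The remaining L cells, each justified by listing all of its moves:
(6,0): →(4,0)(W), (2,0)(W) — all W, so L
(6,1): →(4,1)(W), (2,1)(W) — all W, so L
(7,0): →(5,0)(W), (3,0)(W) — all W, so L
(7,1): →(5,1)(W), (3,1)(W) — all W, so L
Every other cell has at least one move into one of the L cells above, so it is W.
Every move from (7,1) reaches a W position, so the mover loses.

Noah wins.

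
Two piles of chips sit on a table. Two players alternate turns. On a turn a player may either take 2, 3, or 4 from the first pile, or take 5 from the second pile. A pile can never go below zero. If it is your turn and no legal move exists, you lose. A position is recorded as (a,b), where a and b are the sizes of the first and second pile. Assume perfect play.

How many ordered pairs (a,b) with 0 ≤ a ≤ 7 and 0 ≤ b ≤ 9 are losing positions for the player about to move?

30

Classify positions by backward induction: terminal positions (no move available) are L. From any other position, the mover wins iff some move reaches an L.
Every move lowers a or b (never raises either), so fill the grid row by row in increasing a, and left to right within a row: each cell's successors are then already labelled.
      b=0  b=1  b=2  b=3  b=4  b=5  b=6  b=7  b=8  b=9
a=0:    L    L    L    L    L    W    W    W    W    W
a=1:    L    L    L    L    L    W    W    W    W    W
a=2:    W    W    W    W    W    L    L    L    L    L
a=3:    W    W    W    W    W    L    L    L    L    L
a=4:    W    W    W    W    W    W    W    W    W    W
a=5:    W    W    W    W    W    W    W    W    W    W
a=6:    L    L    L    L    L    W    W    W    W    W
a=7:    L    L    L    L    L    W    W    W    W    W
Cells with no legal move (terminal, hence L): (0,0), (0,1), (0,2), (0,3), (0,4), (1,0), (1,1), (1,2), (1,3), (1,4).
The remaining L cells, each justified by listing all of its moves:
(2,5): moves to (0,5)(W), (2,0)(W); every one is W ⇒ L
(2,6): moves to (0,6)(W), (2,1)(W); every one is W ⇒ L
(2,7): moves to (0,7)(W), (2,2)(W); every one is W ⇒ L
(2,8): moves to (0,8)(W), (2,3)(W); every one is W ⇒ L
(2,9): moves to (0,9)(W), (2,4)(W); every one is W ⇒ L
(3,5): moves to (1,5)(W), (0,5)(W), (3,0)(W); every one is W ⇒ L
(3,6): moves to (1,6)(W), (0,6)(W), (3,1)(W); every one is W ⇒ L
(3,7): moves to (1,7)(W), (0,7)(W), (3,2)(W); every one is W ⇒ L
(3,8): moves to (1,8)(W), (0,8)(W), (3,3)(W); every one is W ⇒ L
(3,9): moves to (1,9)(W), (0,9)(W), (3,4)(W); every one is W ⇒ L
(6,0): moves to (4,0)(W), (3,0)(W), (2,0)(W); every one is W ⇒ L
(6,1): moves to (4,1)(W), (3,1)(W), (2,1)(W); every one is W ⇒ L
(6,2): moves to (4,2)(W), (3,2)(W), (2,2)(W); every one is W ⇒ L
(6,3): moves to (4,3)(W), (3,3)(W), (2,3)(W); every one is W ⇒ L
(6,4): moves to (4,4)(W), (3,4)(W), (2,4)(W); every one is W ⇒ L
(7,0): moves to (5,0)(W), (4,0)(W), (3,0)(W); every one is W ⇒ L
(7,1): moves to (5,1)(W), (4,1)(W), (3,1)(W); every one is W ⇒ L
(7,2): moves to (5,2)(W), (4,2)(W), (3,2)(W); every one is W ⇒ L
(7,3): moves to (5,3)(W), (4,3)(W), (3,3)(W); every one is W ⇒ L
(7,4): moves to (5,4)(W), (4,4)(W), (3,4)(W); every one is W ⇒ L
Every other cell has at least one move into one of the L cells above, so it is W.
L cells per row: a=0: 5, a=1: 5, a=2: 5, a=3: 5, a=4: 0, a=5: 0, a=6: 5, a=7: 5; total 30.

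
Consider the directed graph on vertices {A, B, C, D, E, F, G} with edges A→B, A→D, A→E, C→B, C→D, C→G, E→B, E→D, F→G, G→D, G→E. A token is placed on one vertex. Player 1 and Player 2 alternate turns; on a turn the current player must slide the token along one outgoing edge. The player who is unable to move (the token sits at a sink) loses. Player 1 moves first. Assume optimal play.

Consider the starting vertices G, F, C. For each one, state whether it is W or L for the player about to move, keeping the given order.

Classify positions by backward induction: terminal positions (no move available) are L. From any other position, the mover wins iff some move reaches an L.
Every edge goes from a vertex to one that appears earlier in the order D, B, E, G, A, C, F, so processing vertices in that order labels each vertex after all of its successors.
D: no outgoing edge → L
B: no outgoing edge → L
E: →B(L), so W
G: →D(L), so W
A: →B(L), so W
C: →B(L), so W
F: →G(W) only, which is W, so L

G: W, F: L, C: W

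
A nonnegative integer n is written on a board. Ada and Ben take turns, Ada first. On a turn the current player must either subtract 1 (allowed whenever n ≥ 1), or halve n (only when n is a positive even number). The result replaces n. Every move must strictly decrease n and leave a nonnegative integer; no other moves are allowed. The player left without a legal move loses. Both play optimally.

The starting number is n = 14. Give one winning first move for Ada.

Build the W/L table. Terminal = L. A non-terminal position is W if it has a move to some L; otherwise it is L.
n=0: no move → L
n=1: W (go to 0, an L position)
n=2: L (sole option 1(W) is W)
n=3: W (go to 2, an L position)
n=4: W (go to 2, an L position)
n=5: L (sole option 4(W) is W)
n=6: W (go to 5, an L position)
n=7: L (sole option 6(W) is W)
n=8: W (go to 7, an L position)
n=9: L (sole option 8(W) is W)
n=10: W (go to 5, an L position)
n=11: L (sole option 10(W) is W)
n=12: W (go to 11, an L position)
n=13: L (sole option 12(W) is W)
n=14: W (go to 7, an L position)
From 14, the L positions reachable in one move are: 7, 13. Any move reaching one of these is winning.

Move to 7.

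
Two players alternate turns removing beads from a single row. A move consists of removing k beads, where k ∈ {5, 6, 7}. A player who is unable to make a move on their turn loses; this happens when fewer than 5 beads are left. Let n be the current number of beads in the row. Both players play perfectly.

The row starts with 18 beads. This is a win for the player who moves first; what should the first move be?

Label each position W (a win for the player to move) or L (a loss). A position with no legal move is L; any other position is W exactly when some move reaches an L, and L when every move reaches a W.
n=0: no move → L
n=1: no move → L
n=2: no move → L
n=3: no move → L
n=4: no move → L
n=5: →0(L), so W
n=6: →1(L), so W
n=7: →2(L), so W
n=8: →3(L), so W
n=9: →4(L), so W
n=10: →4(L), so W
n=11: →4(L), so W
n=12: →7(W), 6(W), 5(W) — all W, so L
n=13: →8(W), 7(W), 6(W) — all W, so L
n=14: →9(W), 8(W), 7(W) — all W, so L
n=15: →10(W), 9(W), 8(W) — all W, so L
n=16: →11(W), 10(W), 9(W) — all W, so L
n=17: →12(L), so W
n=18: →13(L), so W
From 18, the L positions reachable in one move are: 13, 12. Any move reaching one of these is winning.

Remove 5, leaving 13.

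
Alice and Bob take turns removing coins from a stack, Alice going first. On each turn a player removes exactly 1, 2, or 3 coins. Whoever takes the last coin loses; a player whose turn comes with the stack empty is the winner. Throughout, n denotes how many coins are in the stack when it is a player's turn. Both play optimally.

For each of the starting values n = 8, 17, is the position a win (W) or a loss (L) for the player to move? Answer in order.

Positions with no move are W. A position that does have a move is losing for the player to move precisely when every available move leads to a winning position for the opponent. Fill in the labels:
n=0: no move; the opponent has just taken the last coin and therefore loses → W
n=1: L (sole option 0(W) is W)
n=2: W (go to 1, an L position)
n=3: W (go to 1, an L position)
n=4: W (go to 1, an L position)
n=5: L (options 4(W), 3(W), 2(W) are all W)
n=6: W (go to 5, an L position)
n=7: W (go to 5, an L position)
n=8: W (go to 5, an L position)
n=9: L (options 8(W), 7(W), 6(W) are all W)
n=10: W (go to 9, an L position)
n=11: W (go to 9, an L position)
n=12: W (go to 9, an L position)
n=13: L (options 12(W), 11(W), 10(W) are all W)
n=14: W (go to 13, an L position)
n=15: W (go to 13, an L position)
n=16: W (go to 13, an L position)
n=17: L (options 16(W), 15(W), 14(W) are all W)

8: W, 17: L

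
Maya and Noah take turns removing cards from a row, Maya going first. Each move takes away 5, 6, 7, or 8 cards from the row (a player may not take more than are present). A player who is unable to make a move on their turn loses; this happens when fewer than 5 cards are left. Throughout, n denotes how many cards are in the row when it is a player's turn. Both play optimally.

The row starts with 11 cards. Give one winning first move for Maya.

Remove 7, leaving 4.

Label each position W (a win for the player to move) or L (a loss). A position with no legal move is L; any other position is W exactly when some move reaches an L, and L when every move reaches a W.
n=0: no move → L
n=1: no move → L
n=2: no move → L
n=3: no move → L
n=4: no move → L
n=5: can move to 0, which is L ⇒ W
n=6: can move to 1, which is L ⇒ W
n=7: can move to 2, which is L ⇒ W
n=8: can move to 3, which is L ⇒ W
n=9: can move to 4, which is L ⇒ W
n=10: can move to 4, which is L ⇒ W
n=11: can move to 4, which is L ⇒ W
From 11, the L positions reachable in one move are: 4, 3. Any move reaching one of these is winning.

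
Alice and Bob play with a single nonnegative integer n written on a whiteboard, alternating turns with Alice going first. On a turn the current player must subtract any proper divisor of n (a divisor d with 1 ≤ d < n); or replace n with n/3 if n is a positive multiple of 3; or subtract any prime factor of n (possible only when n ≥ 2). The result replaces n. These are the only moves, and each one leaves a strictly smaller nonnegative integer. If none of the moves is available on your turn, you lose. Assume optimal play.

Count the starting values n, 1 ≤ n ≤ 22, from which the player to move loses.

5

Build the W/L table. Terminal = L. A non-terminal position is W if it has a move to some L; otherwise it is L.
n=0: no move → L
n=1: no move → L
n=2: can move to 0, which is L ⇒ W
n=3: can move to 0, which is L ⇒ W
n=4: moves to 2(W), 3(W); every one is W ⇒ L
n=5: can move to 0, which is L ⇒ W
n=6: can move to 4, which is L ⇒ W
n=7: can move to 0, which is L ⇒ W
n=8: can move to 4, which is L ⇒ W
n=9: moves to 3(W), 6(W), 8(W); every one is W ⇒ L
n=10: can move to 9, which is L ⇒ W
n=11: can move to 0, which is L ⇒ W
n=12: can move to 4, which is L ⇒ W
n=13: can move to 0, which is L ⇒ W
n=14: moves to 7(W), 12(W), 13(W); every one is W ⇒ L
n=15: can move to 14, which is L ⇒ W
n=16: can move to 14, which is L ⇒ W
n=17: can move to 0, which is L ⇒ W
n=18: can move to 9, which is L ⇒ W
n=19: can move to 0, which is L ⇒ W
n=20: moves to 10(W), 15(W), 16(W), 18(W), 19(W); every one is W ⇒ L
n=21: can move to 14, which is L ⇒ W
n=22: can move to 20, which is L ⇒ W
L entries with 1 ≤ n ≤ 22 (n=0 is outside the asked range and is not counted): n = 1, 4, 9, 14, 20; that makes 5.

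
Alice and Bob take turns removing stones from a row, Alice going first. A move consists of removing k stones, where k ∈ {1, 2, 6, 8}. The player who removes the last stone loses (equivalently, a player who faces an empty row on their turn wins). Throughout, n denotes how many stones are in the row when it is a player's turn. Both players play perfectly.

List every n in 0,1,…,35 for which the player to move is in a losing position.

Work bottom-up. With no move the player to move wins. Otherwise the position is W if at least one move leads to an L position for the opponent, and L if every move leads to a W.
n=0: no move; the opponent has just taken the last stone and therefore loses → W
n=1: only reaches 0(W), which is W → L
n=2: reaches L-position 1 → W
n=3: reaches L-position 1 → W
n=4: only reaches 3(W), 2(W), all W → L
n=5: reaches L-position 4 → W
n=6: reaches L-position 4 → W
n=7: reaches L-position 1 → W
n=8: only reaches 7(W), 6(W), 2(W), 0(W), all W → L
n=9: reaches L-position 8 → W
n=10: reaches L-position 8 → W
n=11: only reaches 10(W), 9(W), 5(W), 3(W), all W → L
n=12: reaches L-position 11 → W
n=13: reaches L-position 11 → W
n=14: reaches L-position 8 → W
n=15: only reaches 14(W), 13(W), 9(W), 7(W), all W → L
n=16: reaches L-position 15 → W
n=17: reaches L-position 15 → W
n=18: only reaches 17(W), 16(W), 12(W), 10(W), all W → L
n=19: reaches L-position 18 → W
n=20: reaches L-position 18 → W
n=21: reaches L-position 15 → W
n=22: only reaches 21(W), 20(W), 16(W), 14(W), all W → L
n=23: reaches L-position 22 → W
n=24: reaches L-position 22 → W
n=25: only reaches 24(W), 23(W), 19(W), 17(W), all W → L
n=26: reaches L-position 25 → W
n=27: reaches L-position 25 → W
n=28: reaches L-position 22 → W
n=29: only reaches 28(W), 27(W), 23(W), 21(W), all W → L
n=30: reaches L-position 29 → W
n=31: reaches L-position 29 → W
n=32: only reaches 31(W), 30(W), 26(W), 24(W), all W → L
n=33: reaches L-position 32 → W
n=34: reaches L-position 32 → W
n=35: reaches L-position 29 → W
Reading off the rows marked L gives the requested list; there are 10 such values of n.

1, 4, 8, 11, 15, 18, 22, 25, 29, 32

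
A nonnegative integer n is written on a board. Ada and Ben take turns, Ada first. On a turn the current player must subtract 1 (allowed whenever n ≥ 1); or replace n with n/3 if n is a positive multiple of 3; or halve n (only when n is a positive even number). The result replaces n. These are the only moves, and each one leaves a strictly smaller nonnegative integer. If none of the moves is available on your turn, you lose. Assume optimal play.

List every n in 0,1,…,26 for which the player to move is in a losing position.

Compute win/loss labels from the base case upward. A position with no move is L. Any other position is W if it can reach an L in one move, else L.
n=0: no move → L
n=1: can move to 0, which is L ⇒ W
n=2: the only move is to 1(W), a W ⇒ L
n=3: can move to 2, which is L ⇒ W
n=4: can move to 2, which is L ⇒ W
n=5: the only move is to 4(W), a W ⇒ L
n=6: can move to 2, which is L ⇒ W
n=7: the only move is to 6(W), a W ⇒ L
n=8: can move to 7, which is L ⇒ W
n=9: moves to 3(W), 8(W); every one is W ⇒ L
n=10: can move to 5, which is L ⇒ W
n=11: the only move is to 10(W), a W ⇒ L
n=12: can move to 11, which is L ⇒ W
n=13: the only move is to 12(W), a W ⇒ L
n=14: can move to 7, which is L ⇒ W
n=15: can move to 5, which is L ⇒ W
n=16: moves to 8(W), 15(W); every one is W ⇒ L
n=17: can move to 16, which is L ⇒ W
n=18: can move to 9, which is L ⇒ W
n=19: the only move is to 18(W), a W ⇒ L
n=20: can move to 19, which is L ⇒ W
n=21: can move to 7, which is L ⇒ W
n=22: can move to 11, which is L ⇒ W
n=23: the only move is to 22(W), a W ⇒ L
n=24: can move to 23, which is L ⇒ W
n=25: the only move is to 24(W), a W ⇒ L
n=26: can move to 13, which is L ⇒ W
The losing starting values of n are exactly the entries labelled L in this table (11 of them).

0, 2, 5, 7, 9, 11, 13, 16, 19, 23, 25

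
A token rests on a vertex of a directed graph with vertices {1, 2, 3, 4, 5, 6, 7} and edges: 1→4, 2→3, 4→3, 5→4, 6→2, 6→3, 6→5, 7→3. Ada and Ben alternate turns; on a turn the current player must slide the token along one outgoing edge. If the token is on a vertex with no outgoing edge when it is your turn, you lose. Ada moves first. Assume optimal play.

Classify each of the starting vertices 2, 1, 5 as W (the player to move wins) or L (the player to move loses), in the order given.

Label each position W (a win for the player to move) or L (a loss). A position with no legal move is L; any other position is W exactly when some move reaches an L, and L when every move reaches a W.
Every edge goes from a vertex to one that appears earlier in the order 3, 7, 4, 1, 2, 5, 6, so processing vertices in that order labels each vertex after all of its successors.
3: no outgoing edge → L
7: reaches L-position 3 → W
4: reaches L-position 3 → W
1: only reaches 4(W), which is W → L
2: reaches L-position 3 → W
5: only reaches 4(W), which is W → L
6: reaches L-position 5 → W

2: W, 1: L, 5: L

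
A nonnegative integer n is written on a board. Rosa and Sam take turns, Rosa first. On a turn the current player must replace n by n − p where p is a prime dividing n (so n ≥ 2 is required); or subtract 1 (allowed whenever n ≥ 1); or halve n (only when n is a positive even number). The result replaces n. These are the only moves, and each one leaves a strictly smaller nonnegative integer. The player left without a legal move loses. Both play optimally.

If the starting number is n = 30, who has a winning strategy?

Use the standard recursion: the mover loses at a terminal position; elsewhere, the mover wins exactly when some move hands the opponent an L position.
n=0: no move → L
n=1: can move to 0, which is L ⇒ W
n=2: can move to 0, which is L ⇒ W
n=3: can move to 0, which is L ⇒ W
n=4: moves to 2(W), 3(W); every one is W ⇒ L
n=5: can move to 0, which is L ⇒ W
n=6: can move to 4, which is L ⇒ W
n=7: can move to 0, which is L ⇒ W
n=8: can move to 4, which is L ⇒ W
n=9: moves to 6(W), 8(W); every one is W ⇒ L
n=10: can move to 9, which is L ⇒ W
n=11: can move to 0, which is L ⇒ W
n=12: can move to 9, which is L ⇒ W
n=13: can move to 0, which is L ⇒ W
n=14: moves to 7(W), 12(W), 13(W); every one is W ⇒ L
n=15: can move to 14, which is L ⇒ W
n=16: can move to 14, which is L ⇒ W
n=17: can move to 0, which is L ⇒ W
n=18: can move to 9, which is L ⇒ W
n=19: can move to 0, which is L ⇒ W
n=20: moves to 10(W), 15(W), 18(W), 19(W); every one is W ⇒ L
n=21: can move to 14, which is L ⇒ W
n=22: can move to 20, which is L ⇒ W
n=23: can move to 0, which is L ⇒ W
n=24: moves to 12(W), 21(W), 22(W), 23(W); every one is W ⇒ L
n=25: can move to 20, which is L ⇒ W
n=26: can move to 24, which is L ⇒ W
n=27: can move to 24, which is L ⇒ W
n=28: can move to 14, which is L ⇒ W
n=29: can move to 0, which is L ⇒ W
n=30: moves to 15(W), 25(W), 27(W), 28(W), 29(W); every one is W ⇒ L
Every move from 30 reaches a W position, so the mover loses.

Sam wins.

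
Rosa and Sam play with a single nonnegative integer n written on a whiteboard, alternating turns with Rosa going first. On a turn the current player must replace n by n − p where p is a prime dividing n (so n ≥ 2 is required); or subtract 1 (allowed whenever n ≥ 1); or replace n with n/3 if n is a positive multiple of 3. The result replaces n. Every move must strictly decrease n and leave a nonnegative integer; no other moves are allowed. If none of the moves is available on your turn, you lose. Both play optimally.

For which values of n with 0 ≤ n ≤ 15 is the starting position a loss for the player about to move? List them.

0, 4, 8, 14

Label each position W (a win for the player to move) or L (a loss). A position with no legal move is L; any other position is W exactly when some move reaches an L, and L when every move reaches a W.
n=0: no move → L
n=1: W (go to 0, an L position)
n=2: W (go to 0, an L position)
n=3: W (go to 0, an L position)
n=4: L (options 2(W), 3(W) are all W)
n=5: W (go to 0, an L position)
n=6: W (go to 4, an L position)
n=7: W (go to 0, an L position)
n=8: L (options 6(W), 7(W) are all W)
n=9: W (go to 8, an L position)
n=10: W (go to 8, an L position)
n=11: W (go to 0, an L position)
n=12: W (go to 4, an L position)
n=13: W (go to 0, an L position)
n=14: L (options 7(W), 12(W), 13(W) are all W)
n=15: W (go to 14, an L position)
Reading off the rows marked L gives the requested list; there are 4 such values of n.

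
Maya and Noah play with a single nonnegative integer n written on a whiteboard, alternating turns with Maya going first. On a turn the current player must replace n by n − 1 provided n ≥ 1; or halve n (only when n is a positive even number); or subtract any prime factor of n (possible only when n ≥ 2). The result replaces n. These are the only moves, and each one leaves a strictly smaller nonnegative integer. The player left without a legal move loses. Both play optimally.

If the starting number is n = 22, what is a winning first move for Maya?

Classify positions by backward induction: terminal positions (no move available) are L. From any other position, the mover wins iff some move reaches an L.
n=0: no move → L
n=1: reaches L-position 0 → W
n=2: reaches L-position 0 → W
n=3: reaches L-position 0 → W
n=4: only reaches 2(W), 3(W), all W → L
n=5: reaches L-position 0 → W
n=6: reaches L-position 4 → W
n=7: reaches L-position 0 → W
n=8: reaches L-position 4 → W
n=9: only reaches 6(W), 8(W), all W → L
n=10: reaches L-position 9 → W
n=11: reaches L-position 0 → W
n=12: reaches L-position 9 → W
n=13: reaches L-position 0 → W
n=14: only reaches 7(W), 12(W), 13(W), all W → L
n=15: reaches L-position 14 → W
n=16: reaches L-position 14 → W
n=17: reaches L-position 0 → W
n=18: reaches L-position 9 → W
n=19: reaches L-position 0 → W
n=20: only reaches 10(W), 15(W), 18(W), 19(W), all W → L
n=21: reaches L-position 14 → W
n=22: reaches L-position 20 → W
From 22, the L positions reachable in one move are: 20.

Move to 20.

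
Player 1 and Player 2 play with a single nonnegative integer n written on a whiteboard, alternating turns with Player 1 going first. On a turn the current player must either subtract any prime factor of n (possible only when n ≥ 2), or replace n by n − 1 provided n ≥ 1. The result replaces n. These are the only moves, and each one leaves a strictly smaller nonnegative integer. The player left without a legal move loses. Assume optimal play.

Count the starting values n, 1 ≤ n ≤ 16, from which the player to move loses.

4

Work bottom-up. With no move the player to move loses. Otherwise the position is W if at least one move leads to an L position for the opponent, and L if every move leads to a W.
n=0: no move → L
n=1: →0(L), so W
n=2: →0(L), so W
n=3: →0(L), so W
n=4: →2(W), 3(W) — all W, so L
n=5: →0(L), so W
n=6: →4(L), so W
n=7: →0(L), so W
n=8: →6(W), 7(W) — all W, so L
n=9: →8(L), so W
n=10: →8(L), so W
n=11: →0(L), so W
n=12: →9(W), 10(W), 11(W) — all W, so L
n=13: →0(L), so W
n=14: →12(L), so W
n=15: →12(L), so W
n=16: →14(W), 15(W) — all W, so L
L entries with 1 ≤ n ≤ 16 (n=0 is outside the asked range and is not counted): n = 4, 8, 12, 16; that makes 4.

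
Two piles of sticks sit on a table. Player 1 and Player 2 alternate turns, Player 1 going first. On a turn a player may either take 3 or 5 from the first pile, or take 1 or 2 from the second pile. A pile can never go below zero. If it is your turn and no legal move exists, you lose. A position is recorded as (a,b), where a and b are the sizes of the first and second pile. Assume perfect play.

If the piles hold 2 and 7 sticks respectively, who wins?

Work bottom-up. With no move the player to move loses. Otherwise the position is W if at least one move leads to an L position for the opponent, and L if every move leads to a W.
No move ever increases a pile, so every position that can arise here has a ≤ 2 and b ≤ 7; it is enough to label the cells with 0 ≤ a ≤ 2 and 0 ≤ b ≤ 7.
Every move lowers a or b (never raises either), so fill the grid row by row in increasing a, and left to right within a row: each cell's successors are then already labelled.
      b=0  b=1  b=2  b=3  b=4  b=5  b=6  b=7
a=0:    L    W    W    L    W    W    L    W
a=1:    L    W    W    L    W    W    L    W
a=2:    L    W    W    L    W    W    L    W
Cells with no legal move (terminal, hence L): (0,0), (1,0), (2,0).
The remaining L cells, each justified by listing all of its moves:
(0,3): →(0,2)(W), (0,1)(W) — all W, so L
(0,6): →(0,5)(W), (0,4)(W) — all W, so L
(1,3): →(1,2)(W), (1,1)(W) — all W, so L
(1,6): →(1,5)(W), (1,4)(W) — all W, so L
(2,3): →(2,2)(W), (2,1)(W) — all W, so L
(2,6): →(2,5)(W), (2,4)(W) — all W, so L
Every other cell has at least one move into one of the L cells above, so it is W.
From (2,7) Player 1 can move to (2,6), reaching an L position.

Player 1 wins.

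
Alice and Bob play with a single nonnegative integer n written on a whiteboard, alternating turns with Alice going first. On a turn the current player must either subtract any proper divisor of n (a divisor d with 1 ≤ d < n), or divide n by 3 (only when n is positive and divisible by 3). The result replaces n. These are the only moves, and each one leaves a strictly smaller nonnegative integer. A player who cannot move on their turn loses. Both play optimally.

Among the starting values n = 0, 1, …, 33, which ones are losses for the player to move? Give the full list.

Build the W/L table. Terminal = L. A non-terminal position is W if it has a move to some L; otherwise it is L.
n=0: no move → L
n=1: no move → L
n=2: can move to 1, which is L ⇒ W
n=3: can move to 1, which is L ⇒ W
n=4: moves to 2(W), 3(W); every one is W ⇒ L
n=5: can move to 4, which is L ⇒ W
n=6: can move to 4, which is L ⇒ W
n=7: the only move is to 6(W), a W ⇒ L
n=8: can move to 4, which is L ⇒ W
n=9: moves to 3(W), 6(W), 8(W); every one is W ⇒ L
n=10: can move to 9, which is L ⇒ W
n=11: the only move is to 10(W), a W ⇒ L
n=12: can move to 4, which is L ⇒ W
n=13: the only move is to 12(W), a W ⇒ L
n=14: can move to 7, which is L ⇒ W
n=15: moves to 5(W), 10(W), 12(W), 14(W); every one is W ⇒ L
n=16: can move to 15, which is L ⇒ W
n=17: the only move is to 16(W), a W ⇒ L
n=18: can move to 9, which is L ⇒ W
n=19: the only move is to 18(W), a W ⇒ L
n=20: can move to 15, which is L ⇒ W
n=21: can move to 7, which is L ⇒ W
n=22: can move to 11, which is L ⇒ W
n=23: the only move is to 22(W), a W ⇒ L
n=24: can move to 23, which is L ⇒ W
n=25: moves to 20(W), 24(W); every one is W ⇒ L
n=26: can move to 13, which is L ⇒ W
n=27: can move to 9, which is L ⇒ W
n=28: moves to 14(W), 21(W), 24(W), 26(W), 27(W); every one is W ⇒ L
n=29: can move to 28, which is L ⇒ W
n=30: can move to 15, which is L ⇒ W
n=31: the only move is to 30(W), a W ⇒ L
n=32: can move to 28, which is L ⇒ W
n=33: can move to 11, which is L ⇒ W
The losing starting values of n are exactly the entries labelled L in this table (14 of them).

0, 1, 4, 7, 9, 11, 13, 15, 17, 19, 23, 25, 28, 31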